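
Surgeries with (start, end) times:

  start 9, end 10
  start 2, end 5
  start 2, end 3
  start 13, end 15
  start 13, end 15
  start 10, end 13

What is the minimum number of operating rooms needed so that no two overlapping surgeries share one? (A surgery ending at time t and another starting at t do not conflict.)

2

Count concurrent intervals with a sweep; the peak is the room count.
Events (time:±→running): 2:+→1 2:+→2 … peak 2.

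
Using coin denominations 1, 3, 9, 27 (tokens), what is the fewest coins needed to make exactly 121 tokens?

Greedy: take as many of the largest coin as possible, then repeat with the remainder.
121 − 4×27→13 − 1×9→4 − 1×3→1 − 1×1→0
Total coins = 4 + 1 + 1 + 1 = 7

7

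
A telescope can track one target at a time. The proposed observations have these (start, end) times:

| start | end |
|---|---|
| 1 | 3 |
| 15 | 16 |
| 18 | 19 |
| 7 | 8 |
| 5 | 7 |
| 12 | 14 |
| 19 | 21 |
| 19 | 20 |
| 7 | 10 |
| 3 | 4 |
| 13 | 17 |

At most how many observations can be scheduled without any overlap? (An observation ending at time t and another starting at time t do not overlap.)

8

Order by finish time; keep every interval that doesn't clash with the previous kept one.
Sorted by end: (1,3)  (3,4)  (5,7)  (7,8)  (7,10)  (12,14)  (15,16)  (13,17)  (18,19)  (19,20)  (19,21)
take (1,3); take (3,4); take (5,7); take (7,8); skip (7,10); take (12,14); take (15,16); take (18,19); take (19,20).
Selected 8 observations.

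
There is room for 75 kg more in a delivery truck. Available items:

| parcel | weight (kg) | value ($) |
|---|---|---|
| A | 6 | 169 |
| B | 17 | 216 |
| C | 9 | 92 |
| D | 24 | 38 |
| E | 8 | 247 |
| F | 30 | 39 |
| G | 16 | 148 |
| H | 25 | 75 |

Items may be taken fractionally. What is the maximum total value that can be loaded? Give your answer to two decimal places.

Ratios (sorted): E 30.88, A 28.17, B 12.71, C 10.22, G 9.25, H 3.00, D 1.58, F 1.30
take E (8 @ 247); take A (6 @ 169); take B (17 @ 216); take C (9 @ 92); take G (16 @ 148); take 19/25 of H → 57.00. Capacity used 75/75.
Total value = 929.00

929.00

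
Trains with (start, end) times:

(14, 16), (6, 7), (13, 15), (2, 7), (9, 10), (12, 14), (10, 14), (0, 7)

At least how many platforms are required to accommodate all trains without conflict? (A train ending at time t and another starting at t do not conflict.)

3

Count concurrent intervals with a sweep; the peak is the room count.
starts: [0, 2, 6, 9, 10, 12, 13, 14]
ends:   [7, 7, 7, 10, 14, 14, 15, 16]
s0→1 s2→2 s6→3  — peak 3.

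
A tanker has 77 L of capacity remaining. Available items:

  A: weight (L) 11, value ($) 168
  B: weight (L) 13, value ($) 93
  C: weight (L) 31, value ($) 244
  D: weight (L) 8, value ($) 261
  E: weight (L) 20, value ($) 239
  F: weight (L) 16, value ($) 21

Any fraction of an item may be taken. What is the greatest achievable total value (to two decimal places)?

Sort by value per unit weight and fill in that order.
Ratios (sorted): D 32.62, A 15.27, E 11.95, C 7.87, B 7.15, F 1.31
take D (8 @ 261); take A (11 @ 168); take E (20 @ 239); take C (31 @ 244); take 7/13 of B → 50.08. Capacity used 77/77.
Total value = 962.08

962.08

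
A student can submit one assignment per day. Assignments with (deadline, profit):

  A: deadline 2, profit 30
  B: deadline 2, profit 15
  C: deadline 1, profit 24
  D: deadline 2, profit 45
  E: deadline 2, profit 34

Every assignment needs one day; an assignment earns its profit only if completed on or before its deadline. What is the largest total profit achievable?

79

Take jobs in profit order; each goes to the latest open slot no later than its deadline.
Profit order: D=45 E=34 A=30 C=24 B=15
Assign: D→slot 2, E→slot 1, A skipped, C skipped, B skipped.
Slots: [1:E] [2:D]
Profit = 34 + 45 = 79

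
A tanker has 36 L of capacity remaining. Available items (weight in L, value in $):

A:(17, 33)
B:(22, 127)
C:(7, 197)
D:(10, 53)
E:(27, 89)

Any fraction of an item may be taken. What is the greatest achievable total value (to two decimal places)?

361.10

Sort by value per unit weight and fill in that order.
Ratios (sorted): C 28.14, B 5.77, D 5.30, E 3.30, A 1.94
take C (7 @ 197); take B (22 @ 127); take 7/10 of D → 37.10. Capacity used 36/36.
Total value = 361.10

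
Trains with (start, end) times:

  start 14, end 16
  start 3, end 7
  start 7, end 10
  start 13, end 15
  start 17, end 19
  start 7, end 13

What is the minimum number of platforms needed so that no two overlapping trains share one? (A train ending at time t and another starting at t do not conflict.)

2

The answer is the maximum number of intervals overlapping at any instant.
Events (time:±→running): 3:+→1 7:-→0 7:+→1 7:+→2 … peak 2.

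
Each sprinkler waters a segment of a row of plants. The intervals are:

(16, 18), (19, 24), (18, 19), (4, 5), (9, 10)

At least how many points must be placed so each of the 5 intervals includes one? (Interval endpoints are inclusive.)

4

Sort by right endpoint; whenever an interval is uncovered, place a point at its right end.
By right end: [4,5]  [9,10]  [16,18]  [18,19]  [19,24]
[4,5] uncovered → point at 5; [9,10] uncovered → point at 10; [16,18] uncovered → point at 18; [19,24] uncovered → point at 24.
Points: 5, 10, 18, 24 (4 total).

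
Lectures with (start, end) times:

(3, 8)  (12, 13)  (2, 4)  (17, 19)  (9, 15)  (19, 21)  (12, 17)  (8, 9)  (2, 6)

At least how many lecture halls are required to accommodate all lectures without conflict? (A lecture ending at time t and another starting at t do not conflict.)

starts: [2, 2, 3, 8, 9, 12, 12, 17, 19]
ends:   [4, 6, 8, 9, 13, 15, 17, 19, 21]
s2→1 s2→2 s3→3  — peak 3.

3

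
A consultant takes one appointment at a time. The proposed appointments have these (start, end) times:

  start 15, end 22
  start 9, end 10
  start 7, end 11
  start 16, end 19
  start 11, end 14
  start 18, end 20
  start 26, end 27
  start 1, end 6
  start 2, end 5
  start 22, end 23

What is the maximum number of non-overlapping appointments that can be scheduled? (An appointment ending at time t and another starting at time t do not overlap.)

6

Order by finish time; keep every interval that doesn't clash with the previous kept one.
By end time: (2,5), (1,6), (9,10), (7,11), (11,14), (16,19), (18,20), (15,22), (22,23), (26,27).
Pick (2,5); next start ≥ 5 → (9,10); next start ≥ 10 → (11,14); next start ≥ 14 → (16,19); next start ≥ 19 → (22,23); next start ≥ 23 → (26,27).
Selected 6 appointments.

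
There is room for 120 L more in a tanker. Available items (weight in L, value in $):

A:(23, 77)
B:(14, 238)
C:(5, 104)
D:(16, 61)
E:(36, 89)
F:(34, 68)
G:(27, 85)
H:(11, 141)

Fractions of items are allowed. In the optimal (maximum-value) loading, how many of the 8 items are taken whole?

Ratios (sorted): C 20.80, B 17.00, H 12.82, D 3.81, A 3.35, G 3.15, E 2.47, F 2.00
take C (5 @ 104); take B (14 @ 238); take H (11 @ 141); take D (16 @ 61); take A (23 @ 77); take G (27 @ 85); take 24/36 of E → 59.33. Capacity used 120/120.
6 item(s) taken whole; one partial (take 24/36 of E).

6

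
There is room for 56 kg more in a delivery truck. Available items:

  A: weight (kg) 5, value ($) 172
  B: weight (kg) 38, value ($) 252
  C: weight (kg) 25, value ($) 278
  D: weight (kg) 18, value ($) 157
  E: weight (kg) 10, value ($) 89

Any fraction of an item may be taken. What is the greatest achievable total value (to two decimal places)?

678.56

Sort by value per unit weight and fill in that order.
Order: A (172/5=34.40) > C (278/25=11.12) > E (89/10=8.90) > D (157/18=8.72) > B (252/38=6.63)
Fill: take A (5 @ 172) → take C (25 @ 278) → take E (10 @ 89) → take 16/18 of D → 139.56; 56/56 used.
Total value = 678.56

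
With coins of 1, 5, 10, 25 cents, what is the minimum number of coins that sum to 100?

100 = 4×25
Total coins = 4 = 4

4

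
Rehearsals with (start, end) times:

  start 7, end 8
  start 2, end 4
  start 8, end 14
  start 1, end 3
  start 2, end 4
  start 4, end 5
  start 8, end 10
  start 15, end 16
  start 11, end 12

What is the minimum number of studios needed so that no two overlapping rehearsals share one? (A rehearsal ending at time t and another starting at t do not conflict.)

3

Count concurrent intervals with a sweep; the peak is the room count.
starts: [1, 2, 2, 4, 7, 8, 8, 11, 15]
ends:   [3, 4, 4, 5, 8, 10, 12, 14, 16]
s1→1 s2→2 s2→3  — peak 3.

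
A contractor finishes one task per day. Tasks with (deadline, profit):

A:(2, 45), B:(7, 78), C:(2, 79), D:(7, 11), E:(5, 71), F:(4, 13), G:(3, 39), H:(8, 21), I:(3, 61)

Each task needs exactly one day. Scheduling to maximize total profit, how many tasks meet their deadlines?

Sort by profit descending; place each in the latest free slot ≤ its deadline.
By profit: C(d2,79), B(d7,78), E(d5,71), I(d3,61), A(d2,45), G(d3,39), H(d8,21), F(d4,13), D(d7,11)
C→slot 2; B→slot 7; E→slot 5; I→slot 3; A→slot 1; G skipped; H→slot 8; F→slot 4; D→slot 6.
8 of 9 scheduled.

8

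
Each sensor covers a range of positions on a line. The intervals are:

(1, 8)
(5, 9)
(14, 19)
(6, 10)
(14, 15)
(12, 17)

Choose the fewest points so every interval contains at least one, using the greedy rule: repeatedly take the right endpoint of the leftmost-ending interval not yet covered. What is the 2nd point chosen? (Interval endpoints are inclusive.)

Sort by right endpoint; whenever an interval is uncovered, place a point at its right end.
By right end: [1,8]  [5,9]  [6,10]  [14,15]  [12,17]  [14,19]
[1,8] uncovered → point at 8; [14,15] uncovered → point at 15.
Points: 8, 15 (2 total).

15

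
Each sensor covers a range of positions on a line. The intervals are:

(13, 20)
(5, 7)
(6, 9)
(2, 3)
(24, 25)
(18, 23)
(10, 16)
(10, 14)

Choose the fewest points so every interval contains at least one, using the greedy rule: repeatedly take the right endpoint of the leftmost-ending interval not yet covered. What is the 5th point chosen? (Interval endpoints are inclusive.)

Process intervals by earliest right end; each time one isn't hit yet, stab at its right endpoint.
Sorted: [2,3] [5,7] [6,9] [10,14] [10,16] [13,20] [18,23] [24,25]
{[2,3]} hit by 3; {[5,7],[6,9]} hit by 7; {[10,14],[10,16],[13,20]} hit by 14; {[18,23]} hit by 23; {[24,25]} hit by 25.
Points: 3, 7, 14, 23, 25 (5 total).

25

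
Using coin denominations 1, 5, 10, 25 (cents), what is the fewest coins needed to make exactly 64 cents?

Use the largest denomination that fits, subtract, and repeat.
64 − 2×25→14 − 1×10→4 − 4×1→0
Total coins = 2 + 1 + 4 = 7

7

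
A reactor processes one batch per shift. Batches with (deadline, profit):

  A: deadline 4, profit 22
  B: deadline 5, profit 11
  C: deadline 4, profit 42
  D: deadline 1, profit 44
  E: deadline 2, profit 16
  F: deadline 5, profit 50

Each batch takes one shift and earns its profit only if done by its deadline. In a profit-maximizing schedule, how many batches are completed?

Take jobs in profit order; each goes to the latest open slot no later than its deadline.
By profit: F(d5,50), D(d1,44), C(d4,42), A(d4,22), E(d2,16), B(d5,11)
F→slot 5; D→slot 1; C→slot 4; A→slot 3; E→slot 2; B skipped.
5 of 6 scheduled.

5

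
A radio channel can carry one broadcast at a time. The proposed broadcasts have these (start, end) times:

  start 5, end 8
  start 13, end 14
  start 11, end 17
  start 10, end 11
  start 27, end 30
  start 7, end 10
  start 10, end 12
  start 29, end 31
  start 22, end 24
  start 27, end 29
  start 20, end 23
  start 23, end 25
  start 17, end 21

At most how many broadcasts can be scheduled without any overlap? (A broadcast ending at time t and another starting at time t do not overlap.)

Sort by end time and greedily take each interval whose start is ≥ the last chosen end.
Sorted by end: (5,8)  (7,10)  (10,11)  (10,12)  (13,14)  (11,17)  (17,21)  (20,23)  (22,24)  (23,25)  (27,29)  (27,30)  (29,31)
take (5,8); take (10,11); take (13,14); skip (11,17); take (17,21); skip (20,23); take (22,24); take (27,29); take (29,31).
Selected 7 broadcasts.

7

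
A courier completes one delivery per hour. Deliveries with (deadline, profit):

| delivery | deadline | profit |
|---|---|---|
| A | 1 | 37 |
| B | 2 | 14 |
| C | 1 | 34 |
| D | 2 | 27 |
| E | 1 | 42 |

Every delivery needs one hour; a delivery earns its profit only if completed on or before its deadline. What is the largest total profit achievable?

Sort by profit descending; place each in the latest free slot ≤ its deadline.
Profit order: E=42 A=37 C=34 D=27 B=14
Assign: E→slot 1, A skipped, C skipped, D→slot 2, B skipped.
Slots: [1:E] [2:D]
Profit = 42 + 27 = 69

69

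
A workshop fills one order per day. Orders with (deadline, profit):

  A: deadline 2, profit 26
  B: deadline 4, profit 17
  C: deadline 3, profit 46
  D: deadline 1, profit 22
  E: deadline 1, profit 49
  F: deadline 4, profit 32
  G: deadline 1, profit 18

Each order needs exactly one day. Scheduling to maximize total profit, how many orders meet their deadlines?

Sort by profit descending; place each in the latest free slot ≤ its deadline.
Profit order: E=49 C=46 F=32 A=26 D=22 G=18 B=17
Assign: E→slot 1, C→slot 3, F→slot 4, A→slot 2, D skipped, G skipped, B skipped.
Slots: [1:E] [2:A] [3:C] [4:F]
4 of 7 scheduled.

4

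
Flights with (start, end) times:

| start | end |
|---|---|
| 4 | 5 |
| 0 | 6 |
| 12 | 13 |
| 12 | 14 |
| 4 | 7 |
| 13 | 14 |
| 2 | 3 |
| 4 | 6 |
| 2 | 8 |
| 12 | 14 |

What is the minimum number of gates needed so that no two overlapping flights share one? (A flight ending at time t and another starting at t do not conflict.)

5

The answer is the maximum number of intervals overlapping at any instant.
Events (time:±→running): 0:+→1 2:+→2 2:+→3 3:-→2 4:+→3 4:+→4 4:+→5 … peak 5.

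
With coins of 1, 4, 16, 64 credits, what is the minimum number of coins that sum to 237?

Use the largest denomination that fits, subtract, and repeat.
237 − 3×64→45 − 2×16→13 − 3×4→1 − 1×1→0
Total coins = 3 + 2 + 3 + 1 = 9

9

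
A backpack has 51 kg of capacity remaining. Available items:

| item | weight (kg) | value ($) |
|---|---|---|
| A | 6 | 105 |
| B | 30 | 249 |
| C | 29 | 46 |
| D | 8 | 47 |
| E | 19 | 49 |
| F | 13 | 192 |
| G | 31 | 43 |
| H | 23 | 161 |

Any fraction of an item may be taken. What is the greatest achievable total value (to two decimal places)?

Sort by value per unit weight and fill in that order.
Ratios (sorted): A 17.50, F 14.77, B 8.30, H 7.00, D 5.88, E 2.58, C 1.59, G 1.39
take A (6 @ 105); take F (13 @ 192); take B (30 @ 249); take 2/23 of H → 14.00. Capacity used 51/51.
Total value = 560.00

560.00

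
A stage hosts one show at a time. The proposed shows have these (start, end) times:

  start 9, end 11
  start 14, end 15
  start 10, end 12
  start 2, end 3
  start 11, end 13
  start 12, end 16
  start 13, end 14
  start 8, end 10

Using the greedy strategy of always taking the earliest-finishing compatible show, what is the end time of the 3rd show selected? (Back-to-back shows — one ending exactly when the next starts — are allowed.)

Order by finish time; keep every interval that doesn't clash with the previous kept one.
Sorted by end: (2,3)  (8,10)  (9,11)  (10,12)  (11,13)  (13,14)  (14,15)  (12,16)
take (2,3); take (8,10); skip (9,11); take (10,12); take (13,14); take (14,15); skip (12,16).
Selected: (2,3) (8,10) (10,12) (13,14) (14,15)

12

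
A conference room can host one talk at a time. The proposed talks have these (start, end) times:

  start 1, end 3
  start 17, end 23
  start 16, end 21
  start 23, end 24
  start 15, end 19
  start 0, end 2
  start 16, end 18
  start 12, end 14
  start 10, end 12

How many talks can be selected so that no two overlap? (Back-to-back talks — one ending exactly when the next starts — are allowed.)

Greedy by earliest finish: after sorting by end time, pick each interval compatible with the last pick.
By end time: (0,2), (1,3), (10,12), (12,14), (16,18), (15,19), (16,21), (17,23), (23,24).
Pick (0,2); next start ≥ 2 → (10,12); next start ≥ 12 → (12,14); next start ≥ 14 → (16,18); next start ≥ 18 → (23,24).
Selected 5 talks.

5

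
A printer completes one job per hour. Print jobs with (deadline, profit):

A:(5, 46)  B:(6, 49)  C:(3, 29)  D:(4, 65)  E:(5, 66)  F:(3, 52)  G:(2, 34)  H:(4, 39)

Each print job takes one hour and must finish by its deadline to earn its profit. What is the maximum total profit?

Take jobs in profit order; each goes to the latest open slot no later than its deadline.
By profit: E(d5,66), D(d4,65), F(d3,52), B(d6,49), A(d5,46), H(d4,39), G(d2,34), C(d3,29)
E→slot 5; D→slot 4; F→slot 3; B→slot 6; A→slot 2; H→slot 1; G skipped; C skipped.
Profit = 39 + 46 + 52 + 65 + 66 + 49 = 317

317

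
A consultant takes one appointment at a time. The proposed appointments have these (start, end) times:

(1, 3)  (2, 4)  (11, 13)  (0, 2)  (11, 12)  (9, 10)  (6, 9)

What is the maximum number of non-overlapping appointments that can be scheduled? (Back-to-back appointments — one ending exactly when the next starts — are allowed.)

5

Order by finish time; keep every interval that doesn't clash with the previous kept one.
By end time: (0,2), (1,3), (2,4), (6,9), (9,10), (11,12), (11,13).
Pick (0,2); next start ≥ 2 → (2,4); next start ≥ 4 → (6,9); next start ≥ 9 → (9,10); next start ≥ 10 → (11,12).
Selected 5 appointments.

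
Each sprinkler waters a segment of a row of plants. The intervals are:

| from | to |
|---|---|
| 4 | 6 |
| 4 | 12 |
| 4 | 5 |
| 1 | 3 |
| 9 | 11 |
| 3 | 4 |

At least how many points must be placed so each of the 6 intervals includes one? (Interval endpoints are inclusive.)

Sort by right endpoint; whenever an interval is uncovered, place a point at its right end.
By right end: [1,3]  [3,4]  [4,5]  [4,6]  [9,11]  [4,12]
[1,3] uncovered → point at 3; [4,5] uncovered → point at 5; [9,11] uncovered → point at 11.
Points: 3, 5, 11 (3 total).

3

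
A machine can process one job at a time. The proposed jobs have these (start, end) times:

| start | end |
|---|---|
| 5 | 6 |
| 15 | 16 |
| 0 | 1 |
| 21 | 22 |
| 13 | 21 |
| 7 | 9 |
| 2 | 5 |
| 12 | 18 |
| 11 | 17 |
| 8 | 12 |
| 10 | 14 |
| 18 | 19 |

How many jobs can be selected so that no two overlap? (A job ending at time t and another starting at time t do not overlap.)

8

Order by finish time; keep every interval that doesn't clash with the previous kept one.
Sorted by end: (0,1)  (2,5)  (5,6)  (7,9)  (8,12)  (10,14)  (15,16)  (11,17)  (12,18)  (18,19)  (13,21)  (21,22)
take (0,1); take (2,5); take (5,6); take (7,9); take (10,14); take (15,16); take (18,19); skip (13,21); take (21,22).
Selected 8 jobs.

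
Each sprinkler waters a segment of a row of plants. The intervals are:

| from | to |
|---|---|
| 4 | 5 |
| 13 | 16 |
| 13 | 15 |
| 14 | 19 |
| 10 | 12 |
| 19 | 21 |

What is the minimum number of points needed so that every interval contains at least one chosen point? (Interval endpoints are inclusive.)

Sort by right endpoint; whenever an interval is uncovered, place a point at its right end.
By right end: [4,5]  [10,12]  [13,15]  [13,16]  [14,19]  [19,21]
[4,5] uncovered → point at 5; [10,12] uncovered → point at 12; [13,15] uncovered → point at 15; [19,21] uncovered → point at 21.
Points: 5, 12, 15, 21 (4 total).

4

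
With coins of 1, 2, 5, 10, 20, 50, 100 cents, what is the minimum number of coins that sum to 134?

5

Greedy: take as many of the largest coin as possible, then repeat with the remainder.
134 − 1×100→34 − 1×20→14 − 1×10→4 − 2×2→0
Total coins = 1 + 1 + 1 + 2 = 5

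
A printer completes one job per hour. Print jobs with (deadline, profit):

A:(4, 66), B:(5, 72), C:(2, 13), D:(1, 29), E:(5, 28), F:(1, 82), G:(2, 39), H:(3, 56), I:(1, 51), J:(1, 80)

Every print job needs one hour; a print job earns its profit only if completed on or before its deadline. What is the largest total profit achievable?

315

Profit order: F=82 J=80 B=72 A=66 H=56 I=51 G=39 D=29 E=28 C=13
Assign: F→slot 1, J skipped, B→slot 5, A→slot 4, H→slot 3, I skipped, G→slot 2, D skipped, E skipped, C skipped.
Slots: [1:F] [2:G] [3:H] [4:A] [5:B]
Profit = 82 + 39 + 56 + 66 + 72 = 315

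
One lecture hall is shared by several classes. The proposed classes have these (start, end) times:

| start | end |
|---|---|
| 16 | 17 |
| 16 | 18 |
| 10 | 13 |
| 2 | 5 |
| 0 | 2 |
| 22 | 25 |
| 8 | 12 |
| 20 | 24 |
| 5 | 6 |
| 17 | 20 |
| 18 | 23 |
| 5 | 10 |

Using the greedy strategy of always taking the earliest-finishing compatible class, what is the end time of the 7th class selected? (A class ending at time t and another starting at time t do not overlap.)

Sorted by end: (0,2)  (2,5)  (5,6)  (5,10)  (8,12)  (10,13)  (16,17)  (16,18)  (17,20)  (18,23)  (20,24)  (22,25)
take (0,2); take (2,5); take (5,6); take (8,12); skip (10,13); take (16,17); take (17,20); skip (18,23); take (20,24).
Selected: (0,2) (2,5) (5,6) (8,12) (16,17) (17,20) (20,24)

24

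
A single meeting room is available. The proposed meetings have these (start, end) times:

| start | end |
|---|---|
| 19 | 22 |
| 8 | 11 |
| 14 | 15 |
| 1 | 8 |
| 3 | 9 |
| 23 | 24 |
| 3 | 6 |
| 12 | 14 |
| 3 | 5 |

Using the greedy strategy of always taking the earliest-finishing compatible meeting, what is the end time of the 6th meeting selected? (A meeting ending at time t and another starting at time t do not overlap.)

Order by finish time; keep every interval that doesn't clash with the previous kept one.
By end time: (3,5), (3,6), (1,8), (3,9), (8,11), (12,14), (14,15), (19,22), (23,24).
Pick (3,5); next start ≥ 5 → (8,11); next start ≥ 11 → (12,14); next start ≥ 14 → (14,15); next start ≥ 15 → (19,22); next start ≥ 22 → (23,24).
Selected: (3,5) (8,11) (12,14) (14,15) (19,22) (23,24)

24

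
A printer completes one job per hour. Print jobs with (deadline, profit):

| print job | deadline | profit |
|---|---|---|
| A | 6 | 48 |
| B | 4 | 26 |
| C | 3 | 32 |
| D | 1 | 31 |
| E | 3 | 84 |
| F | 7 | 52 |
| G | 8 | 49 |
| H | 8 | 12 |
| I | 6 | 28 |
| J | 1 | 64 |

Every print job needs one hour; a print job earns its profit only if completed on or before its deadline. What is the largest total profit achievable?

383

Sort by profit descending; place each in the latest free slot ≤ its deadline.
Profit order: E=84 J=64 F=52 G=49 A=48 C=32 D=31 I=28 B=26 H=12
Assign: E→slot 3, J→slot 1, F→slot 7, G→slot 8, A→slot 6, C→slot 2, D skipped, I→slot 5, B→slot 4, H skipped.
Slots: [1:J] [2:C] [3:E] [4:B] [5:I] [6:A] [7:F] [8:G]
Profit = 64 + 32 + 84 + 26 + 28 + 48 + 52 + 49 = 383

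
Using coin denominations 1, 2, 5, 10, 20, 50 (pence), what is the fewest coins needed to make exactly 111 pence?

4

Use the largest denomination that fits, subtract, and repeat.
111 = 2×50 + 1×10 + 1×1
Total coins = 2 + 1 + 1 = 4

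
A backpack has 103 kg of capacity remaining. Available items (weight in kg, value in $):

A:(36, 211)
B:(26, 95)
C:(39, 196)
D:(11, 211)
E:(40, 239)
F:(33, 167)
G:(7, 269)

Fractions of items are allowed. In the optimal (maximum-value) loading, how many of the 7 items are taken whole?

Greedy by value/weight ratio, highest first.
Ratios (sorted): G 38.43, D 19.18, E 5.97, A 5.86, F 5.06, C 5.03, B 3.65
take G (7 @ 269); take D (11 @ 211); take E (40 @ 239); take A (36 @ 211); take 9/33 of F → 45.55. Capacity used 103/103.
4 item(s) taken whole; one partial (take 9/33 of F).

4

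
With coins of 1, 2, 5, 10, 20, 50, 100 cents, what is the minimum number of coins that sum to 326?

Use the largest denomination that fits, subtract, and repeat.
326 − 3×100→26 − 1×20→6 − 1×5→1 − 1×1→0
Total coins = 3 + 1 + 1 + 1 = 6

6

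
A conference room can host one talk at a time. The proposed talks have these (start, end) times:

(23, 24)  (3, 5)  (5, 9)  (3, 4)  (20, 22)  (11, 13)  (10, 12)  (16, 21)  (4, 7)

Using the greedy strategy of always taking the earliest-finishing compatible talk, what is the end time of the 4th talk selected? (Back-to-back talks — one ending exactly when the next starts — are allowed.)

Order by finish time; keep every interval that doesn't clash with the previous kept one.
Sorted by end: (3,4)  (3,5)  (4,7)  (5,9)  (10,12)  (11,13)  (16,21)  (20,22)  (23,24)
take (3,4); skip (3,5); take (4,7); take (10,12); skip (11,13); take (16,21); skip (20,22); take (23,24).
Selected: (3,4) (4,7) (10,12) (16,21) (23,24)

21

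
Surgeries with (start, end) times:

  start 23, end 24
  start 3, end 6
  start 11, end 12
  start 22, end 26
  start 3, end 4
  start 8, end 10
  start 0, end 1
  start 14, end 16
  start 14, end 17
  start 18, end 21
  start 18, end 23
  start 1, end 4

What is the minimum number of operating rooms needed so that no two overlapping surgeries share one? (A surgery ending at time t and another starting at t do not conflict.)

3

starts: [0, 1, 3, 3, 8, 11, 14, 14, 18, 18, 22, 23]
ends:   [1, 4, 4, 6, 10, 12, 16, 17, 21, 23, 24, 26]
s0→1 e1→0 s1→1 s3→2 s3→3  — peak 3.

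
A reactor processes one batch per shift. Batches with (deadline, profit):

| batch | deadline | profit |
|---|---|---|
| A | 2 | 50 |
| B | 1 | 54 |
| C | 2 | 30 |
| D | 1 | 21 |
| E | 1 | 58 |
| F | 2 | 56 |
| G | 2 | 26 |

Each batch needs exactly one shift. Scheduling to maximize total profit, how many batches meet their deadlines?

2

Take jobs in profit order; each goes to the latest open slot no later than its deadline.
By profit: E(d1,58), F(d2,56), B(d1,54), A(d2,50), C(d2,30), G(d2,26), D(d1,21)
E→slot 1; F→slot 2; B skipped; A skipped; C skipped; G skipped; D skipped.
2 of 7 scheduled.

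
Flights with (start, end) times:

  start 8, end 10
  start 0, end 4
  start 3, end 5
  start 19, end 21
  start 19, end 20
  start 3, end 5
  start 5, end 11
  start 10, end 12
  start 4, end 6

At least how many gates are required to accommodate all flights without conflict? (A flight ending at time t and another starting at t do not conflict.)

The answer is the maximum number of intervals overlapping at any instant.
starts: [0, 3, 3, 4, 5, 8, 10, 19, 19]
ends:   [4, 5, 5, 6, 10, 11, 12, 20, 21]
s0→1 s3→2 s3→3  — peak 3.

3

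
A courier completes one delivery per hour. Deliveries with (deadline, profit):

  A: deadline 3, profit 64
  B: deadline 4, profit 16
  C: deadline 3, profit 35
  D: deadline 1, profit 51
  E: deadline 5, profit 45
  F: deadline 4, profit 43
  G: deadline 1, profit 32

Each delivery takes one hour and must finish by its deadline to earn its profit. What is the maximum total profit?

By profit: A(d3,64), D(d1,51), E(d5,45), F(d4,43), C(d3,35), G(d1,32), B(d4,16)
A→slot 3; D→slot 1; E→slot 5; F→slot 4; C→slot 2; G skipped; B skipped.
Profit = 51 + 35 + 64 + 43 + 45 = 238

238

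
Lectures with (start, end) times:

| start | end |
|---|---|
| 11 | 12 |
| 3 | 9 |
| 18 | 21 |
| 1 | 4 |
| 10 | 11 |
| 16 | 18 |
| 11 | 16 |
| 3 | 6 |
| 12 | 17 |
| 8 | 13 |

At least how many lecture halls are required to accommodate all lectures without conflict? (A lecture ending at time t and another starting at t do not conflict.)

3

starts: [1, 3, 3, 8, 10, 11, 11, 12, 16, 18]
ends:   [4, 6, 9, 11, 12, 13, 16, 17, 18, 21]
s1→1 s3→2 s3→3  — peak 3.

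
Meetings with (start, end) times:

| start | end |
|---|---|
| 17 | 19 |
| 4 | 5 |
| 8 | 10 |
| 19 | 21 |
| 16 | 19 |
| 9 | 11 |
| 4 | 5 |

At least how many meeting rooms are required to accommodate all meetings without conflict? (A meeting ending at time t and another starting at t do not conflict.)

2

Events (time:±→running): 4:+→1 4:+→2 … peak 2.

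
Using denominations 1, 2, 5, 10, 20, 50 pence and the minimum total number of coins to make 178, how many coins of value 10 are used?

0

Greedy: take as many of the largest coin as possible, then repeat with the remainder.
178 = 3×50 + 1×20 + 1×5 + 1×2 + 1×1
Count of 10: 0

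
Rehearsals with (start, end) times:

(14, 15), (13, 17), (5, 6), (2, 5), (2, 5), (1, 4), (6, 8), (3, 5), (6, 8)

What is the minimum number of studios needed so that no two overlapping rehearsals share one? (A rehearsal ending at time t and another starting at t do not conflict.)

4

starts: [1, 2, 2, 3, 5, 6, 6, 13, 14]
ends:   [4, 5, 5, 5, 6, 8, 8, 15, 17]
s1→1 s2→2 s2→3 s3→4  — peak 4.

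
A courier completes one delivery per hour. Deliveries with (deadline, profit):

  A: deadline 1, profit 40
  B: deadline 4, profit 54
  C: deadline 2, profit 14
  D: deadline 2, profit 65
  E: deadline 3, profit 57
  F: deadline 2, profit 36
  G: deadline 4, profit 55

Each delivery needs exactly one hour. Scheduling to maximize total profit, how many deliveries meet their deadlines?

Sort by profit descending; place each in the latest free slot ≤ its deadline.
Profit order: D=65 E=57 G=55 B=54 A=40 F=36 C=14
Assign: D→slot 2, E→slot 3, G→slot 4, B→slot 1, A skipped, F skipped, C skipped.
Slots: [1:B] [2:D] [3:E] [4:G]
4 of 7 scheduled.

4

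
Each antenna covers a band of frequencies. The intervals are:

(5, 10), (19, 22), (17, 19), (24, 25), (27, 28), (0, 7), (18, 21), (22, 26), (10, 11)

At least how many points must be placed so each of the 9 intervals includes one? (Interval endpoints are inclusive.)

Process intervals by earliest right end; each time one isn't hit yet, stab at its right endpoint.
Sorted: [0,7] [5,10] [10,11] [17,19] [18,21] [19,22] [24,25] [22,26] [27,28]
{[0,7],[5,10]} hit by 7; {[10,11]} hit by 11; {[17,19],[18,21],[19,22]} hit by 19; {[24,25],[22,26]} hit by 25; {[27,28]} hit by 28.
Points: 7, 11, 19, 25, 28 (5 total).

5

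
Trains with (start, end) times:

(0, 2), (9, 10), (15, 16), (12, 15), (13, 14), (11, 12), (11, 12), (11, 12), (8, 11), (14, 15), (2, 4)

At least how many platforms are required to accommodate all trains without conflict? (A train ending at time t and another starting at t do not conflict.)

3

Count concurrent intervals with a sweep; the peak is the room count.
starts: [0, 2, 8, 9, 11, 11, 11, 12, 13, 14, 15]
ends:   [2, 4, 10, 11, 12, 12, 12, 14, 15, 15, 16]
s0→1 e2→0 s2→1 e4→0 s8→1 s9→2 e10→1 e11→0 s11→1 s11→2 s11→3  — peak 3.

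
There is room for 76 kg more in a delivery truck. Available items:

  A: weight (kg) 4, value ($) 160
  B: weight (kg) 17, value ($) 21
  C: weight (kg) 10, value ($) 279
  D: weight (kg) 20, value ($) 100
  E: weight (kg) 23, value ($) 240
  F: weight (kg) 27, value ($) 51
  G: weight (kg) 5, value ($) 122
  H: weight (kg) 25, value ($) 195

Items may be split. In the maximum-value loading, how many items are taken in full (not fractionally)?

5

Order: A (160/4=40.00) > C (279/10=27.90) > G (122/5=24.40) > E (240/23=10.43) > H (195/25=7.80) > D (100/20=5.00) > F (51/27=1.89) > B (21/17=1.24)
Fill: take A (4 @ 160) → take C (10 @ 279) → take G (5 @ 122) → take E (23 @ 240) → take H (25 @ 195) → take 9/20 of D → 45.00; 76/76 used.
5 item(s) taken whole; one partial (take 9/20 of D).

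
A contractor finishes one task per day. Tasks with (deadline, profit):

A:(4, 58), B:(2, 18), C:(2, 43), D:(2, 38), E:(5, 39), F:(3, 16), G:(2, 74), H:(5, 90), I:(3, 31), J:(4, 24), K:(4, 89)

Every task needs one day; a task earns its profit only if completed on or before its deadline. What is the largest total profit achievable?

354

Take jobs in profit order; each goes to the latest open slot no later than its deadline.
By profit: H(d5,90), K(d4,89), G(d2,74), A(d4,58), C(d2,43), E(d5,39), D(d2,38), I(d3,31), J(d4,24), B(d2,18), F(d3,16)
H→slot 5; K→slot 4; G→slot 2; A→slot 3; C→slot 1; E skipped; D skipped; I skipped; J skipped; B skipped; F skipped.
Profit = 43 + 74 + 58 + 89 + 90 = 354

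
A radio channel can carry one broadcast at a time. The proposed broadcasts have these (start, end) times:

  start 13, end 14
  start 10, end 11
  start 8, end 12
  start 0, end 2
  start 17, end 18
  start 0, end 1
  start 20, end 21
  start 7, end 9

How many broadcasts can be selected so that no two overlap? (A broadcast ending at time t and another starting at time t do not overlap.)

By end time: (0,1), (0,2), (7,9), (10,11), (8,12), (13,14), (17,18), (20,21).
Pick (0,1); next start ≥ 1 → (7,9); next start ≥ 9 → (10,11); next start ≥ 11 → (13,14); next start ≥ 14 → (17,18); next start ≥ 18 → (20,21).
Selected 6 broadcasts.

6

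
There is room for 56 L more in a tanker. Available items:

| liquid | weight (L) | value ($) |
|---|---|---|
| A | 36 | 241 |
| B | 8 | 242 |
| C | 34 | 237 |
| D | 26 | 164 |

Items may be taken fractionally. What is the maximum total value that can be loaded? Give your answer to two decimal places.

572.72

Ratios (sorted): B 30.25, C 6.97, A 6.69, D 6.31
take B (8 @ 242); take C (34 @ 237); take 14/36 of A → 93.72. Capacity used 56/56.
Total value = 572.72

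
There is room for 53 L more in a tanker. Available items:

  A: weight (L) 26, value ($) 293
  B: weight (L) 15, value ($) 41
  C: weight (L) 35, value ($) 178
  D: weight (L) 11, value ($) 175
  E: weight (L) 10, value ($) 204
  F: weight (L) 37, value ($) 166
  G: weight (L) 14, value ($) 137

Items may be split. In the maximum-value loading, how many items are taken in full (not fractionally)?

Greedy by value/weight ratio, highest first.
Ratios (sorted): E 20.40, D 15.91, A 11.27, G 9.79, C 5.09, F 4.49, B 2.73
take E (10 @ 204); take D (11 @ 175); take A (26 @ 293); take 6/14 of G → 58.71. Capacity used 53/53.
3 item(s) taken whole; one partial (take 6/14 of G).

3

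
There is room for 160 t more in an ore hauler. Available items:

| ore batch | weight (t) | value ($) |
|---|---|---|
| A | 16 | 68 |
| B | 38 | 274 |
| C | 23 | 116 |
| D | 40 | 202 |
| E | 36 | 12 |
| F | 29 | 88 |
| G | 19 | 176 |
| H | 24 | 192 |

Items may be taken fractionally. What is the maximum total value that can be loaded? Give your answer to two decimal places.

Greedy by value/weight ratio, highest first.
Ratios (sorted): G 9.26, H 8.00, B 7.21, D 5.05, C 5.04, A 4.25, F 3.03, E 0.33
take G (19 @ 176); take H (24 @ 192); take B (38 @ 274); take D (40 @ 202); take C (23 @ 116); take A (16 @ 68). Capacity used 160/160.
Total value = 1028.00

1028.00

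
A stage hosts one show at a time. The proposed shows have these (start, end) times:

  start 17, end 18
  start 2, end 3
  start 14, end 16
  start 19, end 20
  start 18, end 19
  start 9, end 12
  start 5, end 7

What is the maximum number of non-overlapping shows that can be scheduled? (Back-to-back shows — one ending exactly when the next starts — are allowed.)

7

Sorted by end: (2,3)  (5,7)  (9,12)  (14,16)  (17,18)  (18,19)  (19,20)
take (2,3); take (5,7); take (9,12); take (14,16); take (17,18); take (18,19); take (19,20).
Selected 7 shows.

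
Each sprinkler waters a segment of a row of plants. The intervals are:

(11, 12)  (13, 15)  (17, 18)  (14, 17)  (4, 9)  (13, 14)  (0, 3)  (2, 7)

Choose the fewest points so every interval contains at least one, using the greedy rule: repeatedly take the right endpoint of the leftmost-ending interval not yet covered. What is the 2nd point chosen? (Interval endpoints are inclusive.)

Process intervals by earliest right end; each time one isn't hit yet, stab at its right endpoint.
By right end: [0,3]  [2,7]  [4,9]  [11,12]  [13,14]  [13,15]  [14,17]  [17,18]
[0,3] uncovered → point at 3; [4,9] uncovered → point at 9; [11,12] uncovered → point at 12; [13,14] uncovered → point at 14; [17,18] uncovered → point at 18.
Points: 3, 9, 12, 14, 18 (5 total).

9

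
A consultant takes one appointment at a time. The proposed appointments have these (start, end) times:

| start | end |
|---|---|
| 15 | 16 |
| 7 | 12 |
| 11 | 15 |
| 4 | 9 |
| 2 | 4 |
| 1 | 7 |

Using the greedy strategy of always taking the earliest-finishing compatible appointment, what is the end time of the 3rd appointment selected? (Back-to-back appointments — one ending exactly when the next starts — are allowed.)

15

Sorted by end: (2,4)  (1,7)  (4,9)  (7,12)  (11,15)  (15,16)
take (2,4); skip (1,7); take (4,9); skip (7,12); take (11,15); take (15,16).
Selected: (2,4) (4,9) (11,15) (15,16)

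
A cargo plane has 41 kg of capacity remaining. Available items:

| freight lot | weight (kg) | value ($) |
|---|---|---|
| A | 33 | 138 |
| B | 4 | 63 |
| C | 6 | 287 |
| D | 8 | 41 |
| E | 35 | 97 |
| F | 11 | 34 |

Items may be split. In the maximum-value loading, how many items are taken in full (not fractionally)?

3

Order: C (287/6=47.83) > B (63/4=15.75) > D (41/8=5.12) > A (138/33=4.18) > F (34/11=3.09) > E (97/35=2.77)
Fill: take C (6 @ 287) → take B (4 @ 63) → take D (8 @ 41) → take 23/33 of A → 96.18; 41/41 used.
3 item(s) taken whole; one partial (take 23/33 of A).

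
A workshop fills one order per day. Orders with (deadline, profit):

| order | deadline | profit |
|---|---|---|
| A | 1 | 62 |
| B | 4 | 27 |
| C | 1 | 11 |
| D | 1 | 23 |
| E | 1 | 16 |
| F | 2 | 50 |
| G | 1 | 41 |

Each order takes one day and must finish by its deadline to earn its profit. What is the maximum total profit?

139

Profit order: A=62 F=50 G=41 B=27 D=23 E=16 C=11
Assign: A→slot 1, F→slot 2, G skipped, B→slot 4, D skipped, E skipped, C skipped.
Slots: [1:A] [2:F] [4:B]
Profit = 62 + 50 + 27 = 139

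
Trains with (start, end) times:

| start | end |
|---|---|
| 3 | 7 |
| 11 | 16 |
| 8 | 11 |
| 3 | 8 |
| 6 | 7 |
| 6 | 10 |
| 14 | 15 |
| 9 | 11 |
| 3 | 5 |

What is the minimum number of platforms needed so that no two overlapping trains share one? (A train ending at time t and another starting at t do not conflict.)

starts: [3, 3, 3, 6, 6, 8, 9, 11, 14]
ends:   [5, 7, 7, 8, 10, 11, 11, 15, 16]
s3→1 s3→2 s3→3 e5→2 s6→3 s6→4  — peak 4.

4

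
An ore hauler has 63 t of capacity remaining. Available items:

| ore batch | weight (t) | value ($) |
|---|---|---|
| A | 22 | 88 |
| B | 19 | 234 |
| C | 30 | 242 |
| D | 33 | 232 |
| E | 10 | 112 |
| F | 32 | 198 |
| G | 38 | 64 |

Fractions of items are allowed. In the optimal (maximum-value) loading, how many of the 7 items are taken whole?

Greedy by value/weight ratio, highest first.
Order: B (234/19=12.32) > E (112/10=11.20) > C (242/30=8.07) > D (232/33=7.03) > F (198/32=6.19) > A (88/22=4.00) > G (64/38=1.68)
Fill: take B (19 @ 234) → take E (10 @ 112) → take C (30 @ 242) → take 4/33 of D → 28.12; 63/63 used.
3 item(s) taken whole; one partial (take 4/33 of D).

3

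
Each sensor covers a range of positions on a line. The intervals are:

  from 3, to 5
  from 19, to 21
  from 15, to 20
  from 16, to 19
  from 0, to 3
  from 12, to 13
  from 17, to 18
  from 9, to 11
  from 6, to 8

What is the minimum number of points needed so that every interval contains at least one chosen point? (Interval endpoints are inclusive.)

6

Process intervals by earliest right end; each time one isn't hit yet, stab at its right endpoint.
Sorted: [0,3] [3,5] [6,8] [9,11] [12,13] [17,18] [16,19] [15,20] [19,21]
{[0,3],[3,5]} hit by 3; {[6,8]} hit by 8; {[9,11]} hit by 11; {[12,13]} hit by 13; {[17,18],[16,19],[15,20]} hit by 18; {[19,21]} hit by 21.
Points: 3, 8, 11, 13, 18, 21 (6 total).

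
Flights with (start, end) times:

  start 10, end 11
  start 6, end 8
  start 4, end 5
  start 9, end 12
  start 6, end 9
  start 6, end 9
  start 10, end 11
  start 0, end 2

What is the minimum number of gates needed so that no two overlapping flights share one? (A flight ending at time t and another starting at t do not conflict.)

3

The answer is the maximum number of intervals overlapping at any instant.
starts: [0, 4, 6, 6, 6, 9, 10, 10]
ends:   [2, 5, 8, 9, 9, 11, 11, 12]
s0→1 e2→0 s4→1 e5→0 s6→1 s6→2 s6→3  — peak 3.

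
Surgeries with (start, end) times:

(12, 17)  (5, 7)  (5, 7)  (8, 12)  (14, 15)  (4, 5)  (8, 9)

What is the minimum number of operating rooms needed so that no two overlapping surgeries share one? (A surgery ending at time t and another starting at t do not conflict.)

starts: [4, 5, 5, 8, 8, 12, 14]
ends:   [5, 7, 7, 9, 12, 15, 17]
s4→1 e5→0 s5→1 s5→2  — peak 2.

2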